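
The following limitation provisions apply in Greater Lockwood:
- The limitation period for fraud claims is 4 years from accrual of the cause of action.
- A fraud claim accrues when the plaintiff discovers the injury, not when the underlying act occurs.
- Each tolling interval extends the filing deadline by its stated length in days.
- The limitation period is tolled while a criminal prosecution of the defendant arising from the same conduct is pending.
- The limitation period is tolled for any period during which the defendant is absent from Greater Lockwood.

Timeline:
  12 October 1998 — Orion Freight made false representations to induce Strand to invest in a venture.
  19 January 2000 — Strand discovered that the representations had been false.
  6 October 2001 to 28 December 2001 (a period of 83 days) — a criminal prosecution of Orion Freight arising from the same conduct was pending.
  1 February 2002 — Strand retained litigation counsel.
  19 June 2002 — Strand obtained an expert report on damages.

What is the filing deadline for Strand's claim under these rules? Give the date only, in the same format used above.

11 April 2004

Under the discovery rule, the claim accrued on 19 January 2000, when Strand discovered the injury — not on the 12 October 1998 date of the underlying act.
4 years from 19 January 2000 is 19 January 2004.
The period was tolled for 83 days by the pending criminal prosecution (6 October 2001 to 28 December 2001), pushing the deadline to 11 April 2004.
The other events in the timeline have no effect on the limitation period under the stated rules.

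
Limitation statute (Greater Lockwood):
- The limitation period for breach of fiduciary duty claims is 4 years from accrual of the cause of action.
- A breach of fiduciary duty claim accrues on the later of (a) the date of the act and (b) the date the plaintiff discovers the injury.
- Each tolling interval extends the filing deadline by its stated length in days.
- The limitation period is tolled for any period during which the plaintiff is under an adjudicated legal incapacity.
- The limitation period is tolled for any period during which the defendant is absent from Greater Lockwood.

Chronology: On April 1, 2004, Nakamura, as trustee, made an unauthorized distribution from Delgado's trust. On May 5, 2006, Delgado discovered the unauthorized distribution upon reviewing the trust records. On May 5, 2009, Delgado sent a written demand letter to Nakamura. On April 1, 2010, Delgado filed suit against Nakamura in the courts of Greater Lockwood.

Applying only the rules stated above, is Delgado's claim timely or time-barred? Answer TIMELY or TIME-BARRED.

The claim accrued on May 5, 2006 — the later of the April 1, 2004 act and the May 5, 2006 discovery.
4 years from May 5, 2006 is May 5, 2010.
None of the other events listed affects the running of the period under the stated rules.
The April 1, 2010 filing precedes the May 5, 2010 deadline; the claim is timely.

TIMELY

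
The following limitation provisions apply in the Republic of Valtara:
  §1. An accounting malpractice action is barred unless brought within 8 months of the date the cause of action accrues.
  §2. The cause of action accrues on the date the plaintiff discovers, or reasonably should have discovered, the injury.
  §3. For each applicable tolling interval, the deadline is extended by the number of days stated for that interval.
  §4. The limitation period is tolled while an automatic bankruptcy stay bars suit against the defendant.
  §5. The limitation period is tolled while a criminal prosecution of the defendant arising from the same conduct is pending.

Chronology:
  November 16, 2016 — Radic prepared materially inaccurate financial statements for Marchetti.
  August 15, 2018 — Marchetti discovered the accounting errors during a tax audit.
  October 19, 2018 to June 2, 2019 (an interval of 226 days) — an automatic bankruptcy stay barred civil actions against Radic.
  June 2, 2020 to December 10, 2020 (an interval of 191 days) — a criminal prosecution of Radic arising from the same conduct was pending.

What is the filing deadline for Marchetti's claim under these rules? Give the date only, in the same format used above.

November 27, 2019

Under the discovery rule, the claim accrued on August 15, 2018, when Marchetti discovered the injury — not on the November 16, 2016 date of the underlying act.
Adding the 8 months base period to August 15, 2018 gives a deadline of April 15, 2019, before any tolling.
Because the automatic bankruptcy stay ran from October 19, 2018 to June 2, 2019, the deadline is extended by 226 days to November 27, 2019.
The pending criminal prosecution from June 2, 2020 to December 10, 2020 began after the period had already run on November 27, 2019, so it has no tolling effect.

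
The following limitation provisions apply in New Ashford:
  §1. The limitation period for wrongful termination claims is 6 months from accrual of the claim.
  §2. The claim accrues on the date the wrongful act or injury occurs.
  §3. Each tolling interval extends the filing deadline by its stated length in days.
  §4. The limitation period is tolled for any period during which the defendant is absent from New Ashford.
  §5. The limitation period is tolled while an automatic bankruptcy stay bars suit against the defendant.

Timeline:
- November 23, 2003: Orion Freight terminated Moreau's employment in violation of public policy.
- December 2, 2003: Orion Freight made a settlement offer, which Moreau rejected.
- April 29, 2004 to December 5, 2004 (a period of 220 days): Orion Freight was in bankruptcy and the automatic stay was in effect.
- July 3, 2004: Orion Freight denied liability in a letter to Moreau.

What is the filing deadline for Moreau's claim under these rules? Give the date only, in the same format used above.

December 29, 2004

The claim accrued on November 23, 2003, the date of the act.
6 months from November 23, 2003 is May 23, 2004.
Because the automatic bankruptcy stay ran from April 29, 2004 to December 5, 2004, the deadline is extended by 220 days to December 29, 2004.
Nothing else in the chronology tolls or restarts the period.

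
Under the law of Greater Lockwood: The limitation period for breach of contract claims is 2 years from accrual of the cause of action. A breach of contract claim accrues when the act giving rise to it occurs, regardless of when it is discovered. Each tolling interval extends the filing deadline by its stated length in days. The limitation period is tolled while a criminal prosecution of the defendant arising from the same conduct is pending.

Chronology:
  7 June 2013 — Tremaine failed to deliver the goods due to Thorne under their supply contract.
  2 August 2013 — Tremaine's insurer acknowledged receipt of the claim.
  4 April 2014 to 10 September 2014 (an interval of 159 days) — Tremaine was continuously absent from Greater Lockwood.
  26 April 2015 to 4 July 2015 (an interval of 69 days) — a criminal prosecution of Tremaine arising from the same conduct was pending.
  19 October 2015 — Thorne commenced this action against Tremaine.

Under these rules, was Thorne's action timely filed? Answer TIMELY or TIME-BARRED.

TIME-BARRED

The limitation period began to run on 7 June 2013.
The untolled deadline — 2 years after 7 June 2013 — is 7 June 2015.
The period was tolled for 69 days by the pending criminal prosecution (26 April 2015 to 4 July 2015), pushing the deadline to 15 August 2015.
The defendant's absence from the jurisdiction from 4 April 2014 to 10 September 2014 does not toll the period, because no stated rule makes the defendant's absence a tolling event.
Nothing else in the chronology tolls or restarts the period.
The 19 October 2015 filing falls after the 15 August 2015 deadline; the claim is time-barred.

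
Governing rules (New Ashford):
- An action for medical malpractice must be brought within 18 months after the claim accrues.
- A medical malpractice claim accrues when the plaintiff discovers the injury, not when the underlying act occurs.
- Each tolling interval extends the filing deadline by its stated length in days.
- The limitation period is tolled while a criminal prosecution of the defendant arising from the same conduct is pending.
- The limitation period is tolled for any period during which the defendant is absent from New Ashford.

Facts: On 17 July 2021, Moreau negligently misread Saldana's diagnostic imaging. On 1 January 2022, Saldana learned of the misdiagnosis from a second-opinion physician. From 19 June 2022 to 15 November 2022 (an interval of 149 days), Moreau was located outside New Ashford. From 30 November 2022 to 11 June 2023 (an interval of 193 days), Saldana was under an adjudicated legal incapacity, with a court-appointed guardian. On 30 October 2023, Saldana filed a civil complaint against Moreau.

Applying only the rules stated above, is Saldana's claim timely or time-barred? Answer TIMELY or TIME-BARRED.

TIMELY

The claim did not accrue until Saldana discovered the injury on 1 January 2022; the 17 July 2021 act date does not start the clock under the stated rule.
The untolled deadline — 18 months after 1 January 2022 — is 1 July 2023.
The period was tolled for 149 days by the defendant's absence from the jurisdiction (19 June 2022 to 15 November 2022), pushing the deadline to 27 November 2023.
Although the plaintiff's incapacity ran from 30 November 2022 to 11 June 2023, the stated rules do not make that a tolling event, so it is disregarded.
Filing on 30 October 2023 beat the 27 November 2023 deadline — the action is timely.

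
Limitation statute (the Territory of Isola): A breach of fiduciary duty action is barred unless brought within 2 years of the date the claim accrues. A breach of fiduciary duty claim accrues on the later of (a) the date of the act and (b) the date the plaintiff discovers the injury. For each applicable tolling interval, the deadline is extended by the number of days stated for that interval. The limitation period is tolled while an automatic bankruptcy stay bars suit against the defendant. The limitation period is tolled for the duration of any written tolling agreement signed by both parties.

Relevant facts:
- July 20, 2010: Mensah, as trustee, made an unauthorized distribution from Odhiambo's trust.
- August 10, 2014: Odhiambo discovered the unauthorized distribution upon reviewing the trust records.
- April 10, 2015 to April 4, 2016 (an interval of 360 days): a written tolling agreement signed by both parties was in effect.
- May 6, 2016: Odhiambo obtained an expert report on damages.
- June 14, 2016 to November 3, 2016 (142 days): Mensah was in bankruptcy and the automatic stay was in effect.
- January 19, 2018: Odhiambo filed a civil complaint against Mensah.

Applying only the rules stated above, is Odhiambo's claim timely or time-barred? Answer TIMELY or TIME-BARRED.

Taking the later of the act (July 20, 2010) and discovery (August 10, 2014), the claim accrued on August 10, 2014.
Adding the 2 years base period to August 10, 2014 gives a deadline of August 10, 2016, before any tolling.
Because the written tolling agreement ran from April 10, 2015 to April 4, 2016, the deadline is extended by 360 days to August 5, 2017.
Because the automatic bankruptcy stay ran from June 14, 2016 to November 3, 2016, the deadline is extended by 142 days to December 25, 2017.
Nothing else in the chronology tolls or restarts the period.
The January 19, 2018 filing falls after the December 25, 2017 deadline; the claim is time-barred.

TIME-BARRED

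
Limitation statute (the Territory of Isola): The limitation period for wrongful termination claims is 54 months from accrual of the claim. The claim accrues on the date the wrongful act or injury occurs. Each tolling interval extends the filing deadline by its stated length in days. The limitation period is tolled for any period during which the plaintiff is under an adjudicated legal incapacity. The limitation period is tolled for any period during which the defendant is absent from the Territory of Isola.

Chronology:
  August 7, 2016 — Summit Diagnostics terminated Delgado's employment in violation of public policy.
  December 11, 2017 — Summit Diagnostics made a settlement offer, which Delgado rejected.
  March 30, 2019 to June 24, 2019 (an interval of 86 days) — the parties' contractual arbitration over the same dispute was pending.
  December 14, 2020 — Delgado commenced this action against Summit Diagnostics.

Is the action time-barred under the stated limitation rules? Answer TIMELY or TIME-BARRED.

TIMELY

The limitation period began to run on August 7, 2016.
54 months from August 7, 2016 is February 7, 2021.
No stated provision tolls the period for a pending arbitration, so the interval from March 30, 2019 to June 24, 2019 has no effect on the deadline.
The other events in the timeline have no effect on the limitation period under the stated rules.
Filing on December 14, 2020 beat the February 7, 2021 deadline — the action is timely.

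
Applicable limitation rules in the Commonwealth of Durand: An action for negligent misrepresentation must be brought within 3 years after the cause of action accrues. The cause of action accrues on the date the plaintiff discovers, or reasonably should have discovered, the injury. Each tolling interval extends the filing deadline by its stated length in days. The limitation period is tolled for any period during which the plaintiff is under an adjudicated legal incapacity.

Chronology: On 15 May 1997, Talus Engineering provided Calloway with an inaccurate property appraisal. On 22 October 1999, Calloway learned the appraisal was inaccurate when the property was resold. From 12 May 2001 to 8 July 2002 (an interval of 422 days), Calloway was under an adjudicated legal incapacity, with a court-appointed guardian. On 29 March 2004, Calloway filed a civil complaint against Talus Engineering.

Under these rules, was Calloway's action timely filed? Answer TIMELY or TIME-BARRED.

TIME-BARRED

Under the discovery rule, the claim accrued on 22 October 1999, when Calloway discovered the injury — not on the 15 May 1997 date of the underlying act.
The untolled deadline — 3 years after 22 October 1999 — is 22 October 2002.
The plaintiff's legal incapacity from 12 May 2001 to 8 July 2002 tolled the period for 422 days, extending the deadline to 18 December 2003.
Filing on 29 March 2004 missed the 18 December 2003 deadline — the action is time-barred.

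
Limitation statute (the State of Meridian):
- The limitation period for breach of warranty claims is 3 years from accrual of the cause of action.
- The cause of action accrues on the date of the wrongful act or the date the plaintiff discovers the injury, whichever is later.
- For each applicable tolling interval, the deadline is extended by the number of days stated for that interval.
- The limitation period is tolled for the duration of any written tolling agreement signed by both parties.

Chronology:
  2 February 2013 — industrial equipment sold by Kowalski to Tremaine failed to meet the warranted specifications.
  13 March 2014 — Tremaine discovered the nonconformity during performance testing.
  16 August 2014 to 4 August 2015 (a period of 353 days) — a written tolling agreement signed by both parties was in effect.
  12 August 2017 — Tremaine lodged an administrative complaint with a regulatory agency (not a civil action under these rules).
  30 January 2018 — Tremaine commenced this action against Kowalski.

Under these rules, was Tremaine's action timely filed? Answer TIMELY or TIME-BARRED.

Because discovery on 13 March 2014 post-dates the 2 February 2013 act, accrual under the later-of rule falls on 13 March 2014.
The untolled deadline — 3 years after 13 March 2014 — is 13 March 2017.
The written tolling agreement from 16 August 2014 to 4 August 2015 tolled the period for 353 days, extending the deadline to 1 March 2018.
Nothing else in the chronology tolls or restarts the period.
Filing on 30 January 2018 beat the 1 March 2018 deadline — the action is timely.

TIMELY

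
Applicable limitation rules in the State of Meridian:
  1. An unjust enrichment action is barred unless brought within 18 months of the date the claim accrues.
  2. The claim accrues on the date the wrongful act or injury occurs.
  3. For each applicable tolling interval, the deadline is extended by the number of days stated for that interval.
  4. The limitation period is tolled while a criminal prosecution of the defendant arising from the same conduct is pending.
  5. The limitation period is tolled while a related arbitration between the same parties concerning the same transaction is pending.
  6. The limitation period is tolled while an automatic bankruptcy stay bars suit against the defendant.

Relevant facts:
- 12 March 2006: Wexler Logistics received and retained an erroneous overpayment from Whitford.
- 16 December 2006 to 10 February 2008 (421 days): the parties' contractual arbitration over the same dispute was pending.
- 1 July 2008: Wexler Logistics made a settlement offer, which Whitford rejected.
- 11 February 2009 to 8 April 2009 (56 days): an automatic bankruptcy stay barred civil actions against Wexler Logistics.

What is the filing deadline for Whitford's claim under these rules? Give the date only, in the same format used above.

6 November 2008

The claim accrued on 12 March 2006, the date of the act.
The untolled deadline — 18 months after 12 March 2006 — is 12 September 2007.
The pending related arbitration from 16 December 2006 to 10 February 2008 tolled the period for 421 days, extending the deadline to 6 November 2008.
By the time the automatic bankruptcy stay began on 11 February 2009, the limitation period had already expired on 6 November 2008; that interval cannot revive it.
None of the other events listed affects the running of the period under the stated rules.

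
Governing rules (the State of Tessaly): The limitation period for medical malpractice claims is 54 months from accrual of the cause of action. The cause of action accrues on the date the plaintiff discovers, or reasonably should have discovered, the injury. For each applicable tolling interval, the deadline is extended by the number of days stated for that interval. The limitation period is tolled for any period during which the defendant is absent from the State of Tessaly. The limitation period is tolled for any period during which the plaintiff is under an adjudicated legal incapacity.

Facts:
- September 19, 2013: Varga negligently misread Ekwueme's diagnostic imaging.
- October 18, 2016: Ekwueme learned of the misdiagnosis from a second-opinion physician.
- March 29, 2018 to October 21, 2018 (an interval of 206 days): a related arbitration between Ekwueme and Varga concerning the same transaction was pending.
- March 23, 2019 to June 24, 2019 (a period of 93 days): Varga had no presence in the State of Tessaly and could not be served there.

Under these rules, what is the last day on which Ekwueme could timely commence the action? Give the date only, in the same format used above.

Accrual is tied to discovery, so the period began on October 18, 2016 rather than on September 19, 2013 when the act occurred.
Adding the 54 months base period to October 18, 2016 gives a deadline of April 18, 2021, before any tolling.
The defendant's absence from the jurisdiction from March 23, 2019 to June 24, 2019 tolled the period for 93 days, extending the deadline to July 20, 2021.
Although a pending arbitration ran from March 29, 2018 to October 21, 2018, the stated rules do not make that a tolling event, so it is disregarded.

July 20, 2021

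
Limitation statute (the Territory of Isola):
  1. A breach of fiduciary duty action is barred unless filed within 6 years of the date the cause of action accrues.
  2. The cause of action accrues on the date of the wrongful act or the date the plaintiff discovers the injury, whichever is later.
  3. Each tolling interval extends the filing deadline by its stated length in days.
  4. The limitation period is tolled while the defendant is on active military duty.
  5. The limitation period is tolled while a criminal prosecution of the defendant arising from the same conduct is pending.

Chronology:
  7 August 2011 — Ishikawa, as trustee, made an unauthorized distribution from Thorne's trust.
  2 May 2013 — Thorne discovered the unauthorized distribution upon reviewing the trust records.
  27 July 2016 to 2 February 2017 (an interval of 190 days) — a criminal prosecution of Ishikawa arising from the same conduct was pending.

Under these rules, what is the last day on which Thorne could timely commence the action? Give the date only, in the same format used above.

Because discovery on 2 May 2013 post-dates the 7 August 2011 act, accrual under the later-of rule falls on 2 May 2013.
6 years from 2 May 2013 is 2 May 2019.
Because the pending criminal prosecution ran from 27 July 2016 to 2 February 2017, the deadline is extended by 190 days to 8 November 2019.

8 November 2019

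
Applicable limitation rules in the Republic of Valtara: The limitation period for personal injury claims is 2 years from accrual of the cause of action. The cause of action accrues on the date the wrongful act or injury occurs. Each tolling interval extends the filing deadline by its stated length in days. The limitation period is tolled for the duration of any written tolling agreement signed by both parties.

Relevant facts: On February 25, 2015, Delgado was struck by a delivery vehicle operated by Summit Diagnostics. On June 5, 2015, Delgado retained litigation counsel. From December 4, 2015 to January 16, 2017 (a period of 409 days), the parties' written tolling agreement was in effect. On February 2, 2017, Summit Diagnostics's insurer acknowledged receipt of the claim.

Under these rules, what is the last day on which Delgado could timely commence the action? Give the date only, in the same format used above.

The claim accrued on February 25, 2015, when the wrongful act occurred.
The untolled deadline — 2 years after February 25, 2015 — is February 25, 2017.
Because the written tolling agreement ran from December 4, 2015 to January 16, 2017, the deadline is extended by 409 days to April 10, 2018.
None of the other events listed affects the running of the period under the stated rules.

April 10, 2018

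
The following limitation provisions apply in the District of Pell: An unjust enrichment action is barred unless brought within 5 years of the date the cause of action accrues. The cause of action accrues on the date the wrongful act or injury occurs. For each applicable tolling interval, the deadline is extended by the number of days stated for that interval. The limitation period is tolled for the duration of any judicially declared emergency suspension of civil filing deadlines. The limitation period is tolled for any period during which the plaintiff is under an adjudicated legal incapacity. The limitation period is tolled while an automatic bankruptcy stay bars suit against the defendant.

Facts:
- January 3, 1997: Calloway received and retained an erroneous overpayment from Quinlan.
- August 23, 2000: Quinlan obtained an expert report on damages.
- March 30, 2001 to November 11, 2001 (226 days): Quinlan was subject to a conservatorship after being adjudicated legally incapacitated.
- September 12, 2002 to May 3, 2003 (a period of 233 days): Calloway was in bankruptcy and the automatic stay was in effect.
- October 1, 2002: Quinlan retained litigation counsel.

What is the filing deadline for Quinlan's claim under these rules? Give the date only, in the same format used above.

The cause of action accrued on January 3, 1997, the date of the act.
Adding the 5 years base period to January 3, 1997 gives a deadline of January 3, 2002, before any tolling.
The period was tolled for 226 days by the plaintiff's legal incapacity (March 30, 2001 to November 11, 2001), pushing the deadline to August 17, 2002.
By the time the automatic bankruptcy stay began on September 12, 2002, the limitation period had already expired on August 17, 2002; that interval cannot revive it.
The other events in the timeline have no effect on the limitation period under the stated rules.

August 17, 2002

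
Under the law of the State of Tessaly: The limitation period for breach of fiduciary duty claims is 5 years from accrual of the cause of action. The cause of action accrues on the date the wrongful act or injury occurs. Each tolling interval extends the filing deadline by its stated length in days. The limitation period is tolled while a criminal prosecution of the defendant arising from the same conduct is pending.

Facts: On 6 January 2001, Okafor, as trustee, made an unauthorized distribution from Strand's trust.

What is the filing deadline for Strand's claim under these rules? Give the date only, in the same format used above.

6 January 2006

The cause of action accrued on 6 January 2001, the date of the act.
5 years from 6 January 2001 is 6 January 2006.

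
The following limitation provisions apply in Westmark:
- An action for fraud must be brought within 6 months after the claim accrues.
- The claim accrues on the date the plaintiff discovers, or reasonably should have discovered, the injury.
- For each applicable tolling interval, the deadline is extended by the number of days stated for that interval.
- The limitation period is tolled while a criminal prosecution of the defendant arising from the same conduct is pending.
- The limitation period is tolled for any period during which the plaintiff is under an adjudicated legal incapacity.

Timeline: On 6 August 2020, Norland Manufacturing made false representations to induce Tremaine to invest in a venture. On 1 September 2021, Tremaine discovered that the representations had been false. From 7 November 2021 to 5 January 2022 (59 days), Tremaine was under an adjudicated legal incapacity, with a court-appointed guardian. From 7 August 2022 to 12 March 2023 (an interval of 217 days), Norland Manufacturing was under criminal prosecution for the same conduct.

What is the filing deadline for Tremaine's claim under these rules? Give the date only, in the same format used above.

29 April 2022

The claim did not accrue until Tremaine discovered the injury on 1 September 2021; the 6 August 2020 act date does not start the clock under the stated rule.
Adding the 6 months base period to 1 September 2021 gives a deadline of 1 March 2022, before any tolling.
The plaintiff's legal incapacity from 7 November 2021 to 5 January 2022 tolled the period for 59 days, extending the deadline to 29 April 2022.
By the time the pending criminal prosecution began on 7 August 2022, the limitation period had already expired on 29 April 2022; that interval cannot revive it.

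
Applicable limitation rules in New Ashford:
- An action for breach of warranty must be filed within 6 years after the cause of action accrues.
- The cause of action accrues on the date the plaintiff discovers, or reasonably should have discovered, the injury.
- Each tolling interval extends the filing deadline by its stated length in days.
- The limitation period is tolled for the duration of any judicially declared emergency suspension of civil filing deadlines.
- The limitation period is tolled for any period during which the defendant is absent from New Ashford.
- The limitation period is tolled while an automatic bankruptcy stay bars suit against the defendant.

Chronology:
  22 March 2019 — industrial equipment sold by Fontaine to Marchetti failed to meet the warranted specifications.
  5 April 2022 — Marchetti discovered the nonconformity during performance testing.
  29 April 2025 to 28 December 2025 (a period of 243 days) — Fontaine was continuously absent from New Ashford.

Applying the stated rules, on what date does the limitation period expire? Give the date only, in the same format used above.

4 December 2028

Accrual is tied to discovery, so the period began on 5 April 2022 rather than on 22 March 2019 when the act occurred.
6 years from 5 April 2022 is 5 April 2028.
The period was tolled for 243 days by the defendant's absence from the jurisdiction (29 April 2025 to 28 December 2025), pushing the deadline to 4 December 2028.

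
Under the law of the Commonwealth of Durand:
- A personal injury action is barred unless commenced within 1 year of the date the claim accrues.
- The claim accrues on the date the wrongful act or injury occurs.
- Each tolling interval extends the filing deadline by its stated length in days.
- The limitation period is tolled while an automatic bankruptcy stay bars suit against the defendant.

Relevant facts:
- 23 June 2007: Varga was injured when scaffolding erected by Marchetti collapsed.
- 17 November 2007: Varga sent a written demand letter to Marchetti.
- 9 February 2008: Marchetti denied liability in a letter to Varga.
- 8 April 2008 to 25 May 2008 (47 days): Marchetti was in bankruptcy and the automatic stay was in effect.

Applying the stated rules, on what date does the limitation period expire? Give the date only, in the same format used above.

9 August 2008

The limitation period began to run on 23 June 2007.
Adding the 1 year base period to 23 June 2007 gives a deadline of 23 June 2008, before any tolling.
Because the automatic bankruptcy stay ran from 8 April 2008 to 25 May 2008, the deadline is extended by 47 days to 9 August 2008.
The other events in the timeline have no effect on the limitation period under the stated rules.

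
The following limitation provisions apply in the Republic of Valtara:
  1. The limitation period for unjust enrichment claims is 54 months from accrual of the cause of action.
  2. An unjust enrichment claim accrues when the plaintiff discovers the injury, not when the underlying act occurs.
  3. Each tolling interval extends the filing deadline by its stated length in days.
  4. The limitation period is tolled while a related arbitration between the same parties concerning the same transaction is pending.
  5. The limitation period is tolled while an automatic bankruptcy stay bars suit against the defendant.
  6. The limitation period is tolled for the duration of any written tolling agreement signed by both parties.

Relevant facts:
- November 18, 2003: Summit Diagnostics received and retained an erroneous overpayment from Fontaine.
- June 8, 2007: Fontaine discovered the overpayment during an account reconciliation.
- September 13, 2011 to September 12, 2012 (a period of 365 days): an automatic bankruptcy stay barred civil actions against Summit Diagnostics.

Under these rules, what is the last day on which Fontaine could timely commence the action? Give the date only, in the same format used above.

The claim did not accrue until Fontaine discovered the injury on June 8, 2007; the November 18, 2003 act date does not start the clock under the stated rule.
Adding the 54 months base period to June 8, 2007 gives a deadline of December 8, 2011, before any tolling.
The automatic bankruptcy stay from September 13, 2011 to September 12, 2012 tolled the period for 365 days, extending the deadline to December 7, 2012.

December 7, 2012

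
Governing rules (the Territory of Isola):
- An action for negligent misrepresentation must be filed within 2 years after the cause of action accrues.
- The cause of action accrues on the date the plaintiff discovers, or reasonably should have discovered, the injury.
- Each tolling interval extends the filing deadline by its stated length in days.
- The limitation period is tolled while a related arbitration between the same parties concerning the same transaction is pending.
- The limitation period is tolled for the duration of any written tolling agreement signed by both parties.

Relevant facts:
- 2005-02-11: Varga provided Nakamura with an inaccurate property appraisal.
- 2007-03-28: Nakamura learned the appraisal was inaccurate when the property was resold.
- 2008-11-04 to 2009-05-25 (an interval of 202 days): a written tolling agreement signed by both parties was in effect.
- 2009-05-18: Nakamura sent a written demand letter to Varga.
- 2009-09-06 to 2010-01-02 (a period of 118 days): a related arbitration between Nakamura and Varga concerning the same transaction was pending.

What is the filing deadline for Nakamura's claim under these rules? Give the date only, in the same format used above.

The claim did not accrue until Nakamura discovered the injury on 2007-03-28; the 2005-02-11 act date does not start the clock under the stated rule.
The untolled deadline — 2 years after 2007-03-28 — is 2009-03-28.
The period was tolled for 202 days by the written tolling agreement (2008-11-04 to 2009-05-25), pushing the deadline to 2009-10-16.
The period was tolled for 118 days by the pending related arbitration (2009-09-06 to 2010-01-02), pushing the deadline to 2010-02-11.
Nothing else in the chronology tolls or restarts the period.

2010-02-11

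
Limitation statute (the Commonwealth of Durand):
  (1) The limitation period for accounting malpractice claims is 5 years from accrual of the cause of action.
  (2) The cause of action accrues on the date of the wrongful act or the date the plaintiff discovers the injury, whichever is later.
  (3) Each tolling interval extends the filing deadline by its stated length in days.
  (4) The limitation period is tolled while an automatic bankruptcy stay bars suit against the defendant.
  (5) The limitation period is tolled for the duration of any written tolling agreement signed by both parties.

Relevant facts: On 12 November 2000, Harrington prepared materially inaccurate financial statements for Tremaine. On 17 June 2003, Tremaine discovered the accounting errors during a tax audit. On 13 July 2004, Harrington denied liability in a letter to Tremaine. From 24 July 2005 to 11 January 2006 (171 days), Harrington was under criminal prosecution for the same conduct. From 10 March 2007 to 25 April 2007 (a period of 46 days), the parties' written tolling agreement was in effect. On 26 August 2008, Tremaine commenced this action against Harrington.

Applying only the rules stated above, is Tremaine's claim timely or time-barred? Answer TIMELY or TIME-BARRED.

TIME-BARRED

The claim accrued on 17 June 2003 — the later of the 12 November 2000 act and the 17 June 2003 discovery.
5 years from 17 June 2003 is 17 June 2008.
The period was tolled for 46 days by the written tolling agreement (10 March 2007 to 25 April 2007), pushing the deadline to 2 August 2008.
No stated provision tolls the period for a criminal prosecution, so the interval from 24 July 2005 to 11 January 2006 has no effect on the deadline.
The other events in the timeline have no effect on the limitation period under the stated rules.
Tremaine filed on 26 August 2008, after the 2 August 2008 deadline, so the action is time-barred.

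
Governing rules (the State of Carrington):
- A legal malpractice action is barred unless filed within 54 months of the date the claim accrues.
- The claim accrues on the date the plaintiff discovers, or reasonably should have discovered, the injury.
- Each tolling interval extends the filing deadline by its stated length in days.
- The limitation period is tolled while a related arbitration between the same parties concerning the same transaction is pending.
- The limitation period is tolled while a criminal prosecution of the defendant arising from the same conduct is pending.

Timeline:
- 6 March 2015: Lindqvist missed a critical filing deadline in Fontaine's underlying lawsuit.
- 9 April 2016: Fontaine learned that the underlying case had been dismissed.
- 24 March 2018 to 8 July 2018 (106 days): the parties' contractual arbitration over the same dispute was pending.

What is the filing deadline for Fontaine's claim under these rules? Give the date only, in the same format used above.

23 January 2021

The claim did not accrue until Fontaine discovered the injury on 9 April 2016; the 6 March 2015 act date does not start the clock under the stated rule.
The untolled deadline — 54 months after 9 April 2016 — is 9 October 2020.
The period was tolled for 106 days by the pending related arbitration (24 March 2018 to 8 July 2018), pushing the deadline to 23 January 2021.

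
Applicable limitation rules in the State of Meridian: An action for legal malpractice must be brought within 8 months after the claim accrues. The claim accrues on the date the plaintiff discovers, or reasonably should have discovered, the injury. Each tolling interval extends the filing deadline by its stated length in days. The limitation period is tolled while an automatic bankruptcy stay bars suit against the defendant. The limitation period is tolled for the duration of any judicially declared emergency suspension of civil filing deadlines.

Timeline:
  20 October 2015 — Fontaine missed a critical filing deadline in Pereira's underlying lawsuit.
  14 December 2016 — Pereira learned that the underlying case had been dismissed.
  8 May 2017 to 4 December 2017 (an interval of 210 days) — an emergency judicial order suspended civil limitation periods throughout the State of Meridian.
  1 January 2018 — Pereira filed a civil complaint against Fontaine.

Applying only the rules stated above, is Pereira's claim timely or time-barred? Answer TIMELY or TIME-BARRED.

Under the discovery rule, the claim accrued on 14 December 2016, when Pereira discovered the injury — not on the 20 October 2015 date of the underlying act.
Adding the 8 months base period to 14 December 2016 gives a deadline of 14 August 2017, before any tolling.
The emergency suspension of filing deadlines from 8 May 2017 to 4 December 2017 tolled the period for 210 days, extending the deadline to 12 March 2018.
Filing on 1 January 2018 beat the 12 March 2018 deadline — the action is timely.

TIMELY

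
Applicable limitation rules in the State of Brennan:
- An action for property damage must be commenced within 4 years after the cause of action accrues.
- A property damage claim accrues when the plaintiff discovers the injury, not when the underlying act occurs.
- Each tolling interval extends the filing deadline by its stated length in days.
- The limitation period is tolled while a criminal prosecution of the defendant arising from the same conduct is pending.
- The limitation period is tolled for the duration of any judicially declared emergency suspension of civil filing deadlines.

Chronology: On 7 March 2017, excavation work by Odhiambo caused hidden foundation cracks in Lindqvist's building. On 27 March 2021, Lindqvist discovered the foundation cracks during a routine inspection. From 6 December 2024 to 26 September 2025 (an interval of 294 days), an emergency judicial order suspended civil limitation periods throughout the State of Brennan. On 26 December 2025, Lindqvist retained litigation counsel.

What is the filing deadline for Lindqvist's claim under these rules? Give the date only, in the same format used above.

Accrual is tied to discovery, so the period began on 27 March 2021 rather than on 7 March 2017 when the act occurred.
4 years from 27 March 2021 is 27 March 2025.
The emergency suspension of filing deadlines from 6 December 2024 to 26 September 2025 tolled the period for 294 days, extending the deadline to 15 January 2026.
The other events in the timeline have no effect on the limitation period under the stated rules.

15 January 2026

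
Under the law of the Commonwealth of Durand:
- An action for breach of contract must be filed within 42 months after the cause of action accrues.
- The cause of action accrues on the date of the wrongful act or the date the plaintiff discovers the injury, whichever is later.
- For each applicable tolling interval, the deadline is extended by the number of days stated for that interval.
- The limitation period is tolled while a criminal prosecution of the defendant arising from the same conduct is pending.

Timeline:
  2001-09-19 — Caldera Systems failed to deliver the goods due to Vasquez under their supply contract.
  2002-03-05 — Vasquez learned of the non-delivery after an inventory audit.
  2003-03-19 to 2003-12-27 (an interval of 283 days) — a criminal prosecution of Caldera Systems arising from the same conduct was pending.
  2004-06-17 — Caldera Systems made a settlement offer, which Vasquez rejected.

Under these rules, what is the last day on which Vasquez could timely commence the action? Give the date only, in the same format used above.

2006-06-15

Taking the later of the act (2001-09-19) and discovery (2002-03-05), the claim accrued on 2002-03-05.
42 months from 2002-03-05 is 2005-09-05.
Because the pending criminal prosecution ran from 2003-03-19 to 2003-12-27, the deadline is extended by 283 days to 2006-06-15.
None of the other events listed affects the running of the period under the stated rules.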